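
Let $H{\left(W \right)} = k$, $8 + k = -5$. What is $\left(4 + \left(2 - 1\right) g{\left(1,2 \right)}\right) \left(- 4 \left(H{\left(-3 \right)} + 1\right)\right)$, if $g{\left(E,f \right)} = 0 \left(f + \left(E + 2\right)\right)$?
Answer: $192$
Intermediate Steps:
$k = -13$ ($k = -8 - 5 = -13$)
$H{\left(W \right)} = -13$
$g{\left(E,f \right)} = 0$ ($g{\left(E,f \right)} = 0 \left(f + \left(2 + E\right)\right) = 0 \left(2 + E + f\right) = 0$)
$\left(4 + \left(2 - 1\right) g{\left(1,2 \right)}\right) \left(- 4 \left(H{\left(-3 \right)} + 1\right)\right) = \left(4 + \left(2 - 1\right) 0\right) \left(- 4 \left(-13 + 1\right)\right) = \left(4 + 1 \cdot 0\right) \left(\left(-4\right) \left(-12\right)\right) = \left(4 + 0\right) 48 = 4 \cdot 48 = 192$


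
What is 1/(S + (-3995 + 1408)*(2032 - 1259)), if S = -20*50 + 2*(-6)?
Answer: -1/2000763 ≈ -4.9981e-7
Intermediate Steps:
S = -1012 (S = -1000 - 12 = -1012)
1/(S + (-3995 + 1408)*(2032 - 1259)) = 1/(-1012 + (-3995 + 1408)*(2032 - 1259)) = 1/(-1012 - 2587*773) = 1/(-1012 - 1999751) = 1/(-2000763) = -1/2000763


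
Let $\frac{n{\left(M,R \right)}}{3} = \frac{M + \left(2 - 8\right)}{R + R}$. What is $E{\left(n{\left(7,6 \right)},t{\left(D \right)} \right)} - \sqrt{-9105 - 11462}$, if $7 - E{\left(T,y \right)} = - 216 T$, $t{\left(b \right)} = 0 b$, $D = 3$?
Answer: $61 - i \sqrt{20567} \approx 61.0 - 143.41 i$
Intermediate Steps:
$t{\left(b \right)} = 0$
$n{\left(M,R \right)} = \frac{3 \left(-6 + M\right)}{2 R}$ ($n{\left(M,R \right)} = 3 \frac{M + \left(2 - 8\right)}{R + R} = 3 \frac{M + \left(2 - 8\right)}{2 R} = 3 \left(M - 6\right) \frac{1}{2 R} = 3 \left(-6 + M\right) \frac{1}{2 R} = 3 \frac{-6 + M}{2 R} = \frac{3 \left(-6 + M\right)}{2 R}$)
$E{\left(T,y \right)} = 7 + 216 T$ ($E{\left(T,y \right)} = 7 - - 216 T = 7 + 216 T$)
$E{\left(n{\left(7,6 \right)},t{\left(D \right)} \right)} - \sqrt{-9105 - 11462} = \left(7 + 216 \frac{3 \left(-6 + 7\right)}{2 \cdot 6}\right) - \sqrt{-9105 - 11462} = \left(7 + 216 \cdot \frac{3}{2} \cdot \frac{1}{6} \cdot 1\right) - \sqrt{-20567} = \left(7 + 216 \cdot \frac{1}{4}\right) - i \sqrt{20567} = \left(7 + 54\right) - i \sqrt{20567} = 61 - i \sqrt{20567}$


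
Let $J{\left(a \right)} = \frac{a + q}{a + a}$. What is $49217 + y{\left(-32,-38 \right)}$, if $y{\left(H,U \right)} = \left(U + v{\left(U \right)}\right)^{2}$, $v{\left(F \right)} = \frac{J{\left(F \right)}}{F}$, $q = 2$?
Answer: $\frac{26409262653}{521284} \approx 50662.0$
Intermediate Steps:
$J{\left(a \right)} = \frac{2 + a}{2 a}$ ($J{\left(a \right)} = \frac{a + 2}{a + a} = \frac{2 + a}{2 a}$)
$v{\left(F \right)} = \frac{2 + F}{2 F^{2}}$ ($v{\left(F \right)} = \frac{\frac{1}{2} \frac{1}{F} \left(2 + F\right)}{F} = \frac{2 + F}{2 F^{2}}$)
$y{\left(H,U \right)} = \left(U + \frac{2 + U}{2 U^{2}}\right)^{2}$
$49217 + y{\left(-32,-38 \right)} = 49217 + \frac{\left(2 - 38 + 2 \left(-38\right)^{3}\right)^{2}}{4 \cdot 2085136} = 49217 + \frac{1}{4} \cdot \frac{1}{2085136} \left(2 - 38 + 2 \left(-54872\right)\right)^{2} = 49217 + \frac{1}{4} \cdot \frac{1}{2085136} \left(2 - 38 - 109744\right)^{2} = 49217 + \frac{1}{4} \cdot \frac{1}{2085136} \left(-109780\right)^{2} = 49217 + \frac{1}{4} \cdot \frac{1}{2085136} \cdot 12051648400 = 49217 + \frac{753228025}{521284} = \frac{26409262653}{521284}$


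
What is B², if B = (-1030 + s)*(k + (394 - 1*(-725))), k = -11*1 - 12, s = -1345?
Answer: 6775609000000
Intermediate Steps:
k = -23 (k = -11 - 12 = -23)
B = -2603000 (B = (-1030 - 1345)*(-23 + (394 - 1*(-725))) = -2375*(-23 + (394 + 725)) = -2375*(-23 + 1119) = -2375*1096 = -2603000)
B² = (-2603000)² = 6775609000000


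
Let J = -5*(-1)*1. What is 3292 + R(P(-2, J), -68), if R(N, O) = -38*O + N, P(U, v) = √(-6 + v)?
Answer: 5876 + I ≈ 5876.0 + 1.0*I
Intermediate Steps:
J = 5 (J = 5*1 = 5)
R(N, O) = N - 38*O
3292 + R(P(-2, J), -68) = 3292 + (√(-6 + 5) - 38*(-68)) = 3292 + (√(-1) + 2584) = 3292 + (I + 2584) = 3292 + (2584 + I) = 5876 + I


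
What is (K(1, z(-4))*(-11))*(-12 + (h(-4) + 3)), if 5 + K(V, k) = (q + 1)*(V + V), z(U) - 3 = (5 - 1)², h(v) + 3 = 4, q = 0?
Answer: -264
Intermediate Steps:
h(v) = 1 (h(v) = -3 + 4 = 1)
z(U) = 19 (z(U) = 3 + (5 - 1)² = 3 + 4² = 3 + 16 = 19)
K(V, k) = -5 + 2*V (K(V, k) = -5 + (0 + 1)*(V + V) = -5 + 1*(2*V) = -5 + 2*V)
(K(1, z(-4))*(-11))*(-12 + (h(-4) + 3)) = ((-5 + 2*1)*(-11))*(-12 + (1 + 3)) = ((-5 + 2)*(-11))*(-12 + 4) = -3*(-11)*(-8) = 33*(-8) = -264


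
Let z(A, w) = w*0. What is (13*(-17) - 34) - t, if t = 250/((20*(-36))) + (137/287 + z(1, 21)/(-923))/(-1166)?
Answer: -3067825603/12047112 ≈ -254.65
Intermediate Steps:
z(A, w) = 0
t = -4187957/12047112 (t = 250/((20*(-36))) + (137/287 + 0/(-923))/(-1166) = 250/(-720) + (137*(1/287) + 0*(-1/923))*(-1/1166) = 250*(-1/720) + (137/287 + 0)*(-1/1166) = -25/72 + (137/287)*(-1/1166) = -25/72 - 137/334642 = -4187957/12047112 ≈ -0.34763)
(13*(-17) - 34) - t = (13*(-17) - 34) - 1*(-4187957/12047112) = (-221 - 34) + 4187957/12047112 = -255 + 4187957/12047112 = -3067825603/12047112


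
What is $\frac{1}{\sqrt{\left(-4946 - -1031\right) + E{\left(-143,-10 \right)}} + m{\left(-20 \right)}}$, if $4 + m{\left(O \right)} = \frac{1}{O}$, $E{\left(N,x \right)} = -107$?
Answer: $- \frac{1620}{1615361} - \frac{400 i \sqrt{4022}}{1615361} \approx -0.0010029 - 0.015704 i$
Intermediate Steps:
$m{\left(O \right)} = -4 + \frac{1}{O}$
$\frac{1}{\sqrt{\left(-4946 - -1031\right) + E{\left(-143,-10 \right)}} + m{\left(-20 \right)}} = \frac{1}{\sqrt{\left(-4946 - -1031\right) - 107} - \left(4 - \frac{1}{-20}\right)} = \frac{1}{\sqrt{\left(-4946 + 1031\right) - 107} - \frac{81}{20}} = \frac{1}{\sqrt{-3915 - 107} - \frac{81}{20}} = \frac{1}{\sqrt{-4022} - \frac{81}{20}} = \frac{1}{i \sqrt{4022} - \frac{81}{20}} = \frac{1}{- \frac{81}{20} + i \sqrt{4022}}$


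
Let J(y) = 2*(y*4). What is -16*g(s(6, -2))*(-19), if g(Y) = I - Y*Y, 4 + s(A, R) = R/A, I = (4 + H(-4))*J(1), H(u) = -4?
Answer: -51376/9 ≈ -5708.4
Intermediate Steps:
J(y) = 8*y (J(y) = 2*(4*y) = 8*y)
I = 0 (I = (4 - 4)*(8*1) = 0*8 = 0)
s(A, R) = -4 + R/A
g(Y) = -Y² (g(Y) = 0 - Y*Y = 0 - Y² = -Y²)
-16*g(s(6, -2))*(-19) = -(-16)*(-4 - 2/6)²*(-19) = -(-16)*(-4 - 2*⅙)²*(-19) = -(-16)*(-4 - ⅓)²*(-19) = -(-16)*(-13/3)²*(-19) = -(-16)*169/9*(-19) = -16*(-169/9)*(-19) = (2704/9)*(-19) = -51376/9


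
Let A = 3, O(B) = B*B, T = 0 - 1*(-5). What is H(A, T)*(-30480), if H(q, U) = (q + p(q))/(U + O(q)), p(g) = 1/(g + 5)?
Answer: -47625/7 ≈ -6803.6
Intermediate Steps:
T = 5 (T = 0 + 5 = 5)
O(B) = B²
p(g) = 1/(5 + g)
H(q, U) = (q + 1/(5 + q))/(U + q²)
H(A, T)*(-30480) = ((1 + 3*(5 + 3))/((5 + 3)*(5 + 3²)))*(-30480) = ((1 + 3*8)/(8*(5 + 9)))*(-30480) = ((⅛)*(1 + 24)/14)*(-30480) = ((⅛)*(1/14)*25)*(-30480) = (25/112)*(-30480) = -47625/7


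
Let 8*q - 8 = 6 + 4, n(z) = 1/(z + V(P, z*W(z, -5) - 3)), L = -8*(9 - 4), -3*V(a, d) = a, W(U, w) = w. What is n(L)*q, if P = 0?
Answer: -9/160 ≈ -0.056250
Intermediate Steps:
V(a, d) = -a/3
L = -40 (L = -8*5 = -40)
n(z) = 1/z (n(z) = 1/(z - ⅓*0) = 1/(z + 0) = 1/z)
q = 9/4 (q = 1 + (6 + 4)/8 = 1 + (⅛)*10 = 1 + 5/4 = 9/4 ≈ 2.2500)
n(L)*q = (9/4)/(-40) = -1/40*9/4 = -9/160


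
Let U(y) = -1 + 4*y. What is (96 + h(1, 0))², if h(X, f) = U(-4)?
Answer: 6241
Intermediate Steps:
h(X, f) = -17 (h(X, f) = -1 + 4*(-4) = -1 - 16 = -17)
(96 + h(1, 0))² = (96 - 17)² = 79² = 6241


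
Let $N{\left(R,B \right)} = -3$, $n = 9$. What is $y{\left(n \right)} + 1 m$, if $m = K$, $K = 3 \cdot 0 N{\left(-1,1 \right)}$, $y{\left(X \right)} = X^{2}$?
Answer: $81$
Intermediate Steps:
$K = 0$ ($K = 3 \cdot 0 \left(-3\right) = 0 \left(-3\right) = 0$)
$m = 0$
$y{\left(n \right)} + 1 m = 9^{2} + 1 \cdot 0 = 81 + 0 = 81$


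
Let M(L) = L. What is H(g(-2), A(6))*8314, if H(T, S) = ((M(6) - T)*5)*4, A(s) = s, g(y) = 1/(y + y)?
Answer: 1039250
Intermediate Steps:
g(y) = 1/(2*y)
H(T, S) = 120 - 20*T (H(T, S) = ((6 - T)*5)*4 = (30 - 5*T)*4 = 120 - 20*T)
H(g(-2), A(6))*8314 = (120 - 10/(-2))*8314 = (120 - 10*(-1)/2)*8314 = (120 - 20*(-¼))*8314 = (120 + 5)*8314 = 125*8314 = 1039250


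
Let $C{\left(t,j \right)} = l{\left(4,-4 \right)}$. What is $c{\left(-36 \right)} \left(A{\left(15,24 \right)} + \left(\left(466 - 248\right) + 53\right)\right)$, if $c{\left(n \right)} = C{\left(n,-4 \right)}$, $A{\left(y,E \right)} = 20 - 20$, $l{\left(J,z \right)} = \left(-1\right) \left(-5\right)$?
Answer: $1355$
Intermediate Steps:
$l{\left(J,z \right)} = 5$
$A{\left(y,E \right)} = 0$ ($A{\left(y,E \right)} = 20 - 20 = 0$)
$C{\left(t,j \right)} = 5$
$c{\left(n \right)} = 5$
$c{\left(-36 \right)} \left(A{\left(15,24 \right)} + \left(\left(466 - 248\right) + 53\right)\right) = 5 \left(0 + \left(\left(466 - 248\right) + 53\right)\right) = 5 \left(0 + \left(218 + 53\right)\right) = 5 \left(0 + 271\right) = 5 \cdot 271 = 1355$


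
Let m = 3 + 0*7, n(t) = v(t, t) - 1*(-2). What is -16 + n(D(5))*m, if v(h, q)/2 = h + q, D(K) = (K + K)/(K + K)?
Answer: 2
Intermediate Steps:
D(K) = 1 (D(K) = (2*K)/((2*K)) = (2*K)*(1/(2*K)) = 1)
v(h, q) = 2*h + 2*q (v(h, q) = 2*(h + q) = 2*h + 2*q)
n(t) = 2 + 4*t (n(t) = (2*t + 2*t) - 1*(-2) = 4*t + 2 = 2 + 4*t)
m = 3 (m = 3 + 0 = 3)
-16 + n(D(5))*m = -16 + (2 + 4*1)*3 = -16 + (2 + 4)*3 = -16 + 6*3 = -16 + 18 = 2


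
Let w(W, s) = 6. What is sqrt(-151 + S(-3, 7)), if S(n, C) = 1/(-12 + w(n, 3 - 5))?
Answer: I*sqrt(5442)/6 ≈ 12.295*I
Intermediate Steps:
S(n, C) = -1/6 (S(n, C) = 1/(-12 + 6) = 1/(-6) = -1/6)
sqrt(-151 + S(-3, 7)) = sqrt(-151 - 1/6) = sqrt(-907/6) = I*sqrt(5442)/6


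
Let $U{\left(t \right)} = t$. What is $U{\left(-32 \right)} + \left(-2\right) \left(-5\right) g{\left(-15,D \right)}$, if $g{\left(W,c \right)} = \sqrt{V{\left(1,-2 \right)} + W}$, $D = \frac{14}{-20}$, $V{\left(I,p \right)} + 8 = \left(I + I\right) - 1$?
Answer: $-32 + 10 i \sqrt{22} \approx -32.0 + 46.904 i$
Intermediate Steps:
$V{\left(I,p \right)} = -9 + 2 I$ ($V{\left(I,p \right)} = -8 + \left(\left(I + I\right) - 1\right) = -8 + \left(2 I - 1\right) = -8 + \left(-1 + 2 I\right) = -9 + 2 I$)
$D = - \frac{7}{10}$ ($D = 14 \left(- \frac{1}{20}\right) = - \frac{7}{10} \approx -0.7$)
$g{\left(W,c \right)} = \sqrt{-7 + W}$ ($g{\left(W,c \right)} = \sqrt{\left(-9 + 2 \cdot 1\right) + W} = \sqrt{\left(-9 + 2\right) + W} = \sqrt{-7 + W}$)
$U{\left(-32 \right)} + \left(-2\right) \left(-5\right) g{\left(-15,D \right)} = -32 + \left(-2\right) \left(-5\right) \sqrt{-7 - 15} = -32 + 10 \sqrt{-22} = -32 + 10 i \sqrt{22}$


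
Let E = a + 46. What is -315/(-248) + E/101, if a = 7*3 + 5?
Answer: 49671/25048 ≈ 1.9830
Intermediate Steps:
a = 26 (a = 21 + 5 = 26)
E = 72 (E = 26 + 46 = 72)
-315/(-248) + E/101 = -315/(-248) + 72/101 = -315*(-1/248) + 72*(1/101) = 315/248 + 72/101 = 49671/25048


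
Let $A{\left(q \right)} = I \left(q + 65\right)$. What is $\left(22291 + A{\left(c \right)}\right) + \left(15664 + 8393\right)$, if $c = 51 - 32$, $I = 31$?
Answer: $48952$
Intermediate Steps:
$c = 19$ ($c = 51 - 32 = 19$)
$A{\left(q \right)} = 2015 + 31 q$ ($A{\left(q \right)} = 31 \left(q + 65\right) = 31 \left(65 + q\right) = 2015 + 31 q$)
$\left(22291 + A{\left(c \right)}\right) + \left(15664 + 8393\right) = \left(22291 + \left(2015 + 31 \cdot 19\right)\right) + \left(15664 + 8393\right) = \left(22291 + \left(2015 + 589\right)\right) + 24057 = \left(22291 + 2604\right) + 24057 = 24895 + 24057 = 48952$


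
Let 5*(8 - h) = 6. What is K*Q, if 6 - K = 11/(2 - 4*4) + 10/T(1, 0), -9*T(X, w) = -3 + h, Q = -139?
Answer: -1126595/266 ≈ -4235.3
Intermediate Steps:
h = 34/5 (h = 8 - 1/5*6 = 8 - 6/5 = 34/5 ≈ 6.8000)
T(X, w) = -19/45 (T(X, w) = -(-3 + 34/5)/9 = -1/9*19/5 = -19/45)
K = 8105/266 (K = 6 - (11/(2 - 4*4) + 10/(-19/45)) = 6 - (11/(2 - 16) + 10*(-45/19)) = 6 - (11/(-14) - 450/19) = 6 - (11*(-1/14) - 450/19) = 6 - (-11/14 - 450/19) = 6 - 1*(-6509/266) = 6 + 6509/266 = 8105/266 ≈ 30.470)
K*Q = (8105/266)*(-139) = -1126595/266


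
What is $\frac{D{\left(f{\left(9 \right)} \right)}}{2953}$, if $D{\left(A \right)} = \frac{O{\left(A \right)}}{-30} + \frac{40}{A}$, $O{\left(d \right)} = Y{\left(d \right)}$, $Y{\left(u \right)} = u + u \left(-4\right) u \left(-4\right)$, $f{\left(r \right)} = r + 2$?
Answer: $- \frac{6739}{324830} \approx -0.020746$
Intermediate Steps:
$f{\left(r \right)} = 2 + r$
$Y{\left(u \right)} = u + 16 u^{2}$ ($Y{\left(u \right)} = u + - 4 u u \left(-4\right) = u + - 4 u^{2} \left(-4\right) = u + 16 u^{2}$)
$O{\left(d \right)} = d \left(1 + 16 d\right)$
$D{\left(A \right)} = \frac{40}{A} - \frac{A \left(1 + 16 A\right)}{30}$ ($D{\left(A \right)} = \frac{A \left(1 + 16 A\right)}{-30} + \frac{40}{A} = A \left(1 + 16 A\right) \left(- \frac{1}{30}\right) + \frac{40}{A} = - \frac{A \left(1 + 16 A\right)}{30} + \frac{40}{A} = \frac{40}{A} - \frac{A \left(1 + 16 A\right)}{30}$)
$\frac{D{\left(f{\left(9 \right)} \right)}}{2953} = \frac{\frac{1}{30} \frac{1}{2 + 9} \left(1200 - \left(2 + 9\right)^{2} - 16 \left(2 + 9\right)^{3}\right)}{2953} = \frac{1200 - 11^{2} - 16 \cdot 11^{3}}{30 \cdot 11} \cdot \frac{1}{2953} = \frac{1}{30} \cdot \frac{1}{11} \left(1200 - 121 - 21296\right) \frac{1}{2953} = \frac{1}{30} \cdot \frac{1}{11} \left(-20217\right) \frac{1}{2953} = \left(- \frac{6739}{110}\right) \frac{1}{2953} = - \frac{6739}{324830}$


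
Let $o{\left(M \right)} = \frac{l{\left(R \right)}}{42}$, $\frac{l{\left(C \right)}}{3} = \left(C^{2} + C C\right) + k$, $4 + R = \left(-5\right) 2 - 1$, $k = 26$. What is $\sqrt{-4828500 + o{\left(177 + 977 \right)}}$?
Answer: $i \sqrt{4828466} \approx 2197.4 i$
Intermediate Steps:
$R = -15$ ($R = -4 - 11 = -15$)
$l{\left(C \right)} = 78 + 6 C^{2}$ ($l{\left(C \right)} = 3 \left(\left(C^{2} + C C\right) + 26\right) = 3 \left(\left(C^{2} + C^{2}\right) + 26\right) = 3 \left(2 C^{2} + 26\right) = 3 \left(26 + 2 C^{2}\right) = 78 + 6 C^{2}$)
$o{\left(M \right)} = 34$ ($o{\left(M \right)} = \frac{78 + 6 \left(-15\right)^{2}}{42} = \left(78 + 6 \cdot 225\right) \frac{1}{42} = \left(78 + 1350\right) \frac{1}{42} = 1428 \cdot \frac{1}{42} = 34$)
$\sqrt{-4828500 + o{\left(177 + 977 \right)}} = \sqrt{-4828500 + 34} = \sqrt{-4828466} = i \sqrt{4828466}$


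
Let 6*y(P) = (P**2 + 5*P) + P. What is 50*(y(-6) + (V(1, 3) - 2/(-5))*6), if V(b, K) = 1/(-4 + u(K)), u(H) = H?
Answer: -180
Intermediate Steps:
V(b, K) = 1/(-4 + K)
y(P) = P + P**2/6 (y(P) = ((P**2 + 5*P) + P)/6 = (P**2 + 6*P)/6 = P + P**2/6)
50*(y(-6) + (V(1, 3) - 2/(-5))*6) = 50*((1/6)*(-6)*(6 - 6) + (1/(-4 + 3) - 2/(-5))*6) = 50*((1/6)*(-6)*0 + (1/(-1) - 2*(-1/5))*6) = 50*(0 + (-1 + 2/5)*6) = 50*(0 - 3/5*6) = 50*(0 - 18/5) = 50*(-18/5) = -180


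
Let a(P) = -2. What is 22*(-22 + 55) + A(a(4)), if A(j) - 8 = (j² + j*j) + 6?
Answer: 748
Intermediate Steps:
A(j) = 14 + 2*j² (A(j) = 8 + ((j² + j*j) + 6) = 8 + ((j² + j²) + 6) = 8 + (2*j² + 6) = 8 + (6 + 2*j²) = 14 + 2*j²)
22*(-22 + 55) + A(a(4)) = 22*(-22 + 55) + (14 + 2*(-2)²) = 22*33 + (14 + 2*4) = 726 + (14 + 8) = 726 + 22 = 748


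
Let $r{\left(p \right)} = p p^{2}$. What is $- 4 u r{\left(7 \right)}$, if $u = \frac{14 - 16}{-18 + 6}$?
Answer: $- \frac{686}{3} \approx -228.67$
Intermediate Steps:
$u = \frac{1}{6}$ ($u = - \frac{2}{-12} = \left(-2\right) \left(- \frac{1}{12}\right) = \frac{1}{6} \approx 0.16667$)
$r{\left(p \right)} = p^{3}$
$- 4 u r{\left(7 \right)} = \left(-4\right) \frac{1}{6} \cdot 7^{3} = \left(- \frac{2}{3}\right) 343 = - \frac{686}{3}$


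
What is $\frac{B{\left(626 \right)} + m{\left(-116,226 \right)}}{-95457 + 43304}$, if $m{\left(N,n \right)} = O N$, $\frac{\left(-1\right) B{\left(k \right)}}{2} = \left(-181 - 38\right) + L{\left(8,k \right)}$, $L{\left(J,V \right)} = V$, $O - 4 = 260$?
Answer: $\frac{31438}{52153} \approx 0.6028$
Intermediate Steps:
$O = 264$ ($O = 4 + 260 = 264$)
$B{\left(k \right)} = 438 - 2 k$ ($B{\left(k \right)} = - 2 \left(\left(-181 - 38\right) + k\right) = - 2 \left(-219 + k\right) = 438 - 2 k$)
$m{\left(N,n \right)} = 264 N$
$\frac{B{\left(626 \right)} + m{\left(-116,226 \right)}}{-95457 + 43304} = \frac{\left(438 - 1252\right) + 264 \left(-116\right)}{-95457 + 43304} = \frac{\left(438 - 1252\right) - 30624}{-52153} = \left(-814 - 30624\right) \left(- \frac{1}{52153}\right) = \left(-31438\right) \left(- \frac{1}{52153}\right) = \frac{31438}{52153}$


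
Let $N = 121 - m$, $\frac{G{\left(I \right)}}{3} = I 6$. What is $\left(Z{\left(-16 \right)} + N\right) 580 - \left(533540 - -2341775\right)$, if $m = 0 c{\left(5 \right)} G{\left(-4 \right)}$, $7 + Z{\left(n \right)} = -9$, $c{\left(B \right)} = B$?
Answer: $-2814415$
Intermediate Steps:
$G{\left(I \right)} = 18 I$ ($G{\left(I \right)} = 3 I 6 = 3 \cdot 6 I = 18 I$)
$Z{\left(n \right)} = -16$ ($Z{\left(n \right)} = -7 - 9 = -16$)
$m = 0$ ($m = 0 \cdot 5 \cdot 18 \left(-4\right) = 0 \left(-72\right) = 0$)
$N = 121$ ($N = 121 - 0 = 121 + 0 = 121$)
$\left(Z{\left(-16 \right)} + N\right) 580 - \left(533540 - -2341775\right) = \left(-16 + 121\right) 580 - \left(533540 - -2341775\right) = 105 \cdot 580 - \left(533540 + 2341775\right) = 60900 - 2875315 = -2814415$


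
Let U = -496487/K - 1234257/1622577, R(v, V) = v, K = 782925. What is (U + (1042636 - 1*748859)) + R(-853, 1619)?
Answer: 11276242959119672/38495639325 ≈ 2.9292e+5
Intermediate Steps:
U = -53694516628/38495639325 (U = -496487/782925 - 1234257/1622577 = -496487*1/782925 - 1234257*1/1622577 = -496487/782925 - 411419/540859 = -53694516628/38495639325 ≈ -1.3948)
(U + (1042636 - 1*748859)) + R(-853, 1619) = (-53694516628/38495639325 + (1042636 - 1*748859)) - 853 = (-53694516628/38495639325 + (1042636 - 748859)) - 853 = (-53694516628/38495639325 + 293777) - 853 = 11309079739463897/38495639325 - 853 = 11276242959119672/38495639325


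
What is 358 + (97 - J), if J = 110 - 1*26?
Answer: 371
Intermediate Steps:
J = 84 (J = 110 - 26 = 84)
358 + (97 - J) = 358 + (97 - 1*84) = 358 + (97 - 84) = 358 + 13 = 371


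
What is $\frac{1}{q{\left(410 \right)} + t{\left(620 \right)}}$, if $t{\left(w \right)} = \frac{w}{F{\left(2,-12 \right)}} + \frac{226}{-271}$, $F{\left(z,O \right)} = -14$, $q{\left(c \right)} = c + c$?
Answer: $\frac{1897}{1469948} \approx 0.0012905$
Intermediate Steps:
$q{\left(c \right)} = 2 c$
$t{\left(w \right)} = - \frac{226}{271} - \frac{w}{14}$ ($t{\left(w \right)} = \frac{w}{-14} + \frac{226}{-271} = w \left(- \frac{1}{14}\right) + 226 \left(- \frac{1}{271}\right) = - \frac{w}{14} - \frac{226}{271} = - \frac{226}{271} - \frac{w}{14}$)
$\frac{1}{q{\left(410 \right)} + t{\left(620 \right)}} = \frac{1}{2 \cdot 410 - \frac{85592}{1897}} = \frac{1}{820 - \frac{85592}{1897}} = \frac{1}{\frac{1469948}{1897}} = \frac{1897}{1469948}$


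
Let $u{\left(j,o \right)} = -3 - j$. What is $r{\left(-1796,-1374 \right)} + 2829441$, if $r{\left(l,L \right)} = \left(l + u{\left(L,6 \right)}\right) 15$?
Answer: $2823066$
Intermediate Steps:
$r{\left(l,L \right)} = -45 - 15 L + 15 l$ ($r{\left(l,L \right)} = \left(l - \left(3 + L\right)\right) 15 = \left(-3 + l - L\right) 15 = -45 - 15 L + 15 l$)
$r{\left(-1796,-1374 \right)} + 2829441 = \left(-45 - -20610 + 15 \left(-1796\right)\right) + 2829441 = \left(-45 + 20610 - 26940\right) + 2829441 = -6375 + 2829441 = 2823066$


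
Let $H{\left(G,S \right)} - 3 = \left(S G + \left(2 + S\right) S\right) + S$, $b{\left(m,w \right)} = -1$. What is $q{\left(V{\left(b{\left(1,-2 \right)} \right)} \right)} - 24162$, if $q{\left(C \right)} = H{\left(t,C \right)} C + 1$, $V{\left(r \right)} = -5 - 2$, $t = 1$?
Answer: $-24329$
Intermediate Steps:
$V{\left(r \right)} = -7$
$H{\left(G,S \right)} = 3 + S + G S + S \left(2 + S\right)$ ($H{\left(G,S \right)} = 3 + \left(\left(S G + \left(2 + S\right) S\right) + S\right) = 3 + \left(\left(G S + S \left(2 + S\right)\right) + S\right) = 3 + \left(S + G S + S \left(2 + S\right)\right) = 3 + S + G S + S \left(2 + S\right)$)
$q{\left(C \right)} = 1 + C \left(3 + C^{2} + 4 C\right)$ ($q{\left(C \right)} = \left(3 + C^{2} + 3 C + 1 C\right) C + 1 = \left(3 + C^{2} + 3 C + C\right) C + 1 = \left(3 + C^{2} + 4 C\right) C + 1 = C \left(3 + C^{2} + 4 C\right) + 1 = 1 + C \left(3 + C^{2} + 4 C\right)$)
$q{\left(V{\left(b{\left(1,-2 \right)} \right)} \right)} - 24162 = \left(1 - 7 \left(3 + \left(-7\right)^{2} + 4 \left(-7\right)\right)\right) - 24162 = \left(1 - 7 \left(3 + 49 - 28\right)\right) - 24162 = \left(1 - 168\right) - 24162 = -167 - 24162 = -24329$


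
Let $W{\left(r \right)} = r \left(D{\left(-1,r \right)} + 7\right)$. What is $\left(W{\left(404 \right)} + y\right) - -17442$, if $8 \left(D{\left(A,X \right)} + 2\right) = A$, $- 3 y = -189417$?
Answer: $\frac{165101}{2} \approx 82551.0$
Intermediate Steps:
$y = 63139$ ($y = \left(- \frac{1}{3}\right) \left(-189417\right) = 63139$)
$D{\left(A,X \right)} = -2 + \frac{A}{8}$
$W{\left(r \right)} = \frac{39 r}{8}$ ($W{\left(r \right)} = r \left(\left(-2 + \frac{1}{8} \left(-1\right)\right) + 7\right) = r \left(\left(-2 - \frac{1}{8}\right) + 7\right) = r \left(- \frac{17}{8} + 7\right) = r \frac{39}{8} = \frac{39 r}{8}$)
$\left(W{\left(404 \right)} + y\right) - -17442 = \left(\frac{39}{8} \cdot 404 + 63139\right) - -17442 = \left(\frac{3939}{2} + 63139\right) + 17442 = \frac{130217}{2} + 17442 = \frac{165101}{2}$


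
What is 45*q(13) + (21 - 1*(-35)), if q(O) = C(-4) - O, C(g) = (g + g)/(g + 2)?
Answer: -349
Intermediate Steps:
C(g) = 2*g/(2 + g) (C(g) = (2*g)/(2 + g) = 2*g/(2 + g))
q(O) = 4 - O (q(O) = 2*(-4)/(2 - 4) - O = 2*(-4)/(-2) - O = 2*(-4)*(-½) - O = 4 - O)
45*q(13) + (21 - 1*(-35)) = 45*(4 - 1*13) + (21 - 1*(-35)) = 45*(4 - 13) + (21 + 35) = 45*(-9) + 56 = -405 + 56 = -349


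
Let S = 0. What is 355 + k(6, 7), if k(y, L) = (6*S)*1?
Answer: 355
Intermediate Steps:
k(y, L) = 0 (k(y, L) = (6*0)*1 = 0*1 = 0)
355 + k(6, 7) = 355 + 0 = 355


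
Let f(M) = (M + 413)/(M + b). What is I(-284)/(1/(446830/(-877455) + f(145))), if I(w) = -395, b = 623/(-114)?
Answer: -3848006469350/2791535337 ≈ -1378.5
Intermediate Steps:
b = -623/114 (b = 623*(-1/114) = -623/114 ≈ -5.4649)
f(M) = (413 + M)/(-623/114 + M) (f(M) = (M + 413)/(M - 623/114) = (413 + M)/(-623/114 + M))
I(-284)/(1/(446830/(-877455) + f(145))) = -(-35299570/175491 + 45030*(413 + 145)/(-623 + 114*145)) = -(-35299570/175491 + 25126740/(-623 + 16530)) = -395/(1/(-89366/175491 + 114*558/15907)) = -395/(1/(-89366/175491 + 114*(1/15907)*558)) = -395/(1/(-89366/175491 + 63612/15907)) = -395/(1/(9741788530/2791535337)) = -395/2791535337/9741788530 = -395*9741788530/2791535337 = -3848006469350/2791535337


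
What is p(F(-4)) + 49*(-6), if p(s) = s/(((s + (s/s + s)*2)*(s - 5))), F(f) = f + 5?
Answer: -5881/20 ≈ -294.05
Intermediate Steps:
F(f) = 5 + f
p(s) = s/((-5 + s)*(2 + 3*s)) (p(s) = s/(((s + (1 + s)*2)*(-5 + s))) = s/(((s + (2 + 2*s))*(-5 + s))) = s/(((2 + 3*s)*(-5 + s))) = s/(((-5 + s)*(2 + 3*s))) = s*(1/((-5 + s)*(2 + 3*s))) = s/((-5 + s)*(2 + 3*s)))
p(F(-4)) + 49*(-6) = (5 - 4)/(-10 - 13*(5 - 4) + 3*(5 - 4)**2) + 49*(-6) = 1/(-10 - 13*1 + 3*1**2) - 294 = 1/(-10 - 13 + 3*1) - 294 = 1/(-10 - 13 + 3) - 294 = 1/(-20) - 294 = 1*(-1/20) - 294 = -1/20 - 294 = -5881/20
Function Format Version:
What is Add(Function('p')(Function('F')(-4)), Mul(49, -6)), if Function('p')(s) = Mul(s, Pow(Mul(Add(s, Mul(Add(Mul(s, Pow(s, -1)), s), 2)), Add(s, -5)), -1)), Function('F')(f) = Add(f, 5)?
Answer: Rational(-5881, 20) ≈ -294.05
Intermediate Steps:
Function('F')(f) = Add(5, f)
Function('p')(s) = Mul(s, Pow(Add(-5, s), -1), Pow(Add(2, Mul(3, s)), -1)) (Function('p')(s) = Mul(s, Pow(Mul(Add(s, Mul(Add(1, s), 2)), Add(-5, s)), -1)) = Mul(s, Pow(Mul(Add(s, Add(2, Mul(2, s))), Add(-5, s)), -1)) = Mul(s, Pow(Mul(Add(2, Mul(3, s)), Add(-5, s)), -1)) = Mul(s, Pow(Mul(Add(-5, s), Add(2, Mul(3, s))), -1)) = Mul(s, Mul(Pow(Add(-5, s), -1), Pow(Add(2, Mul(3, s)), -1))) = Mul(s, Pow(Add(-5, s), -1), Pow(Add(2, Mul(3, s)), -1)))
Add(Function('p')(Function('F')(-4)), Mul(49, -6)) = Add(Mul(Add(5, -4), Pow(Add(-10, Mul(-13, Add(5, -4)), Mul(3, Pow(Add(5, -4), 2))), -1)), Mul(49, -6)) = Add(Mul(1, Pow(Add(-10, Mul(-13, 1), Mul(3, Pow(1, 2))), -1)), -294) = Add(Mul(1, Pow(Add(-10, -13, Mul(3, 1)), -1)), -294) = Add(Mul(1, Pow(Add(-10, -13, 3), -1)), -294) = Add(Mul(1, Pow(-20, -1)), -294) = Add(Mul(1, Rational(-1, 20)), -294) = Add(Rational(-1, 20), -294) = Rational(-5881, 20)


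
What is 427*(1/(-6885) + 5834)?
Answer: 17151347003/6885 ≈ 2.4911e+6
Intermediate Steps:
427*(1/(-6885) + 5834) = 427*(-1/6885 + 5834) = 427*(40167089/6885) = 17151347003/6885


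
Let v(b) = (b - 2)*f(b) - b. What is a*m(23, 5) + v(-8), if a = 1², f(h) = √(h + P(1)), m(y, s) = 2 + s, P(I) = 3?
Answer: 15 - 10*I*√5 ≈ 15.0 - 22.361*I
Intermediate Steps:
f(h) = √(3 + h) (f(h) = √(h + 3) = √(3 + h))
v(b) = -b + √(3 + b)*(-2 + b) (v(b) = (b - 2)*√(3 + b) - b = (-2 + b)*√(3 + b) - b = √(3 + b)*(-2 + b) - b = -b + √(3 + b)*(-2 + b))
a = 1
a*m(23, 5) + v(-8) = 1*(2 + 5) + (-1*(-8) - 2*√(3 - 8) - 8*√(3 - 8)) = 1*7 + (8 - 2*I*√5 - 8*I*√5) = 7 + (8 - 2*I*√5 - 8*I*√5) = 7 + (8 - 10*I*√5) = 15 - 10*I*√5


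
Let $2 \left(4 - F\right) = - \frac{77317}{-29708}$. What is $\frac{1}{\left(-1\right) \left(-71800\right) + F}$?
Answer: $\frac{59416}{4266229147} \approx 1.3927 \cdot 10^{-5}$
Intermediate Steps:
$F = \frac{160347}{59416}$ ($F = 4 - \frac{\left(-1\right) \frac{77317}{-29708}}{2} = 4 - \frac{\left(-1\right) 77317 \left(- \frac{1}{29708}\right)}{2} = 4 - \frac{\left(-1\right) \left(- \frac{77317}{29708}\right)}{2} = 4 - \frac{77317}{59416} = \frac{160347}{59416} \approx 2.6987$)
$\frac{1}{\left(-1\right) \left(-71800\right) + F} = \frac{1}{\left(-1\right) \left(-71800\right) + \frac{160347}{59416}} = \frac{1}{71800 + \frac{160347}{59416}} = \frac{1}{\frac{4266229147}{59416}} = \frac{59416}{4266229147}$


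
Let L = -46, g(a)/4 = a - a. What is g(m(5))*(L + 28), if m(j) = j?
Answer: 0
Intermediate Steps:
g(a) = 0 (g(a) = 4*(a - a) = 4*0 = 0)
g(m(5))*(L + 28) = 0*(-46 + 28) = 0*(-18) = 0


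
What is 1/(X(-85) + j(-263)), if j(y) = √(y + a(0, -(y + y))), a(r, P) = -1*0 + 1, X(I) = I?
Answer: -85/7487 - I*√262/7487 ≈ -0.011353 - 0.0021619*I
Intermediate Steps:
a(r, P) = 1 (a(r, P) = 0 + 1 = 1)
j(y) = √(1 + y) (j(y) = √(y + 1) = √(1 + y))
1/(X(-85) + j(-263)) = 1/(-85 + √(1 - 263)) = 1/(-85 + √(-262)) = 1/(-85 + I*√262)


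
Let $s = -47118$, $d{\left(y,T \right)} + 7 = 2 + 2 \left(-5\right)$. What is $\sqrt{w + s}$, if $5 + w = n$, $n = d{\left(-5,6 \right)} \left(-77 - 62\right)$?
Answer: $i \sqrt{45038} \approx 212.22 i$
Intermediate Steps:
$d{\left(y,T \right)} = -15$ ($d{\left(y,T \right)} = -7 + \left(2 + 2 \left(-5\right)\right) = -7 + \left(2 - 10\right) = -7 - 8 = -15$)
$n = 2085$ ($n = - 15 \left(-77 - 62\right) = \left(-15\right) \left(-139\right) = 2085$)
$w = 2080$ ($w = -5 + 2085 = 2080$)
$\sqrt{w + s} = \sqrt{2080 - 47118} = \sqrt{-45038} = i \sqrt{45038}$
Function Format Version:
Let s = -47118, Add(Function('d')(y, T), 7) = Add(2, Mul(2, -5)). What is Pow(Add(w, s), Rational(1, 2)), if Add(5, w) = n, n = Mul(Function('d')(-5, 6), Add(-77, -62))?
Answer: Mul(I, Pow(45038, Rational(1, 2))) ≈ Mul(212.22, I)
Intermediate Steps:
Function('d')(y, T) = -15 (Function('d')(y, T) = Add(-7, Add(2, Mul(2, -5))) = Add(-7, Add(2, -10)) = Add(-7, -8) = -15)
n = 2085 (n = Mul(-15, Add(-77, -62)) = Mul(-15, -139) = 2085)
w = 2080 (w = Add(-5, 2085) = 2080)
Pow(Add(w, s), Rational(1, 2)) = Pow(Add(2080, -47118), Rational(1, 2)) = Pow(-45038, Rational(1, 2)) = Mul(I, Pow(45038, Rational(1, 2)))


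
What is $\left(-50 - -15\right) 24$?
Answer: $-840$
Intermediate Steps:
$\left(-50 - -15\right) 24 = \left(-50 + 15\right) 24 = \left(-35\right) 24 = -840$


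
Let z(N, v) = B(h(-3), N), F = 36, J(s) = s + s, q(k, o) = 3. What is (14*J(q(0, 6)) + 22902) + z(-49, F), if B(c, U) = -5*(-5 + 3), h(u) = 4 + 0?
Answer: 22996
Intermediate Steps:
h(u) = 4
J(s) = 2*s
B(c, U) = 10 (B(c, U) = -5*(-2) = 10)
z(N, v) = 10
(14*J(q(0, 6)) + 22902) + z(-49, F) = (14*(2*3) + 22902) + 10 = (14*6 + 22902) + 10 = (84 + 22902) + 10 = 22986 + 10 = 22996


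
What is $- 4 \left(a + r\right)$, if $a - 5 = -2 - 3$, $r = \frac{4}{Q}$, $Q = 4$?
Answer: $-4$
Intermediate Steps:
$r = 1$ ($r = \frac{4}{4} = 4 \cdot \frac{1}{4} = 1$)
$a = 0$ ($a = 5 - 5 = 0$)
$- 4 \left(a + r\right) = - 4 \left(0 + 1\right) = \left(-4\right) 1 = -4$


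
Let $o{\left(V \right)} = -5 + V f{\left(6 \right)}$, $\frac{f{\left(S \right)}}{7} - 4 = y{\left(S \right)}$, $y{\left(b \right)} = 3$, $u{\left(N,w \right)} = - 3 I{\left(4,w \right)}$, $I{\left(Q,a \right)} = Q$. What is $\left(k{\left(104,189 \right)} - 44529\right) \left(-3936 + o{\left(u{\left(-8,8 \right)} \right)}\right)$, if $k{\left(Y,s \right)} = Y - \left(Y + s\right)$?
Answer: $202527822$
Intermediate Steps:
$k{\left(Y,s \right)} = - s$ ($k{\left(Y,s \right)} = Y - \left(Y + s\right) = - s$)
$u{\left(N,w \right)} = -12$ ($u{\left(N,w \right)} = \left(-3\right) 4 = -12$)
$f{\left(S \right)} = 49$ ($f{\left(S \right)} = 28 + 7 \cdot 3 = 28 + 21 = 49$)
$o{\left(V \right)} = -5 + 49 V$ ($o{\left(V \right)} = -5 + V 49 = -5 + 49 V$)
$\left(k{\left(104,189 \right)} - 44529\right) \left(-3936 + o{\left(u{\left(-8,8 \right)} \right)}\right) = \left(\left(-1\right) 189 - 44529\right) \left(-3936 + \left(-5 + 49 \left(-12\right)\right)\right) = \left(-189 - 44529\right) \left(-3936 - 593\right) = - 44718 \left(-3936 - 593\right) = \left(-44718\right) \left(-4529\right) = 202527822$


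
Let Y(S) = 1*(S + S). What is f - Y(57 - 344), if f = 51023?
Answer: 51597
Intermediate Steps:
Y(S) = 2*S (Y(S) = 1*(2*S) = 2*S)
f - Y(57 - 344) = 51023 - 2*(57 - 344) = 51023 - 2*(-287) = 51023 - 1*(-574) = 51023 + 574 = 51597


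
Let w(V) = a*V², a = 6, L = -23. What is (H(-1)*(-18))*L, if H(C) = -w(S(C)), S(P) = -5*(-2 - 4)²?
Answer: -80481600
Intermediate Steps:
S(P) = -180 (S(P) = -5*(-6)² = -5*36 = -180)
w(V) = 6*V²
H(C) = -194400 (H(C) = -6*(-180)² = -6*32400 = -1*194400 = -194400)
(H(-1)*(-18))*L = -194400*(-18)*(-23) = 3499200*(-23) = -80481600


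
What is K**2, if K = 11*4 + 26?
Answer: 4900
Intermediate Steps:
K = 70 (K = 44 + 26 = 70)
K**2 = 70**2 = 4900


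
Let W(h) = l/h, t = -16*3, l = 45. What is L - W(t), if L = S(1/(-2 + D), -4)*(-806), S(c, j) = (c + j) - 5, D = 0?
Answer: 122527/16 ≈ 7657.9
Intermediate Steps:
t = -48
S(c, j) = -5 + c + j
W(h) = 45/h
L = 7657 (L = (-5 + 1/(-2 + 0) - 4)*(-806) = (-5 + 1/(-2) - 4)*(-806) = (-5 - ½ - 4)*(-806) = -19/2*(-806) = 7657)
L - W(t) = 7657 - 45/(-48) = 7657 - 45*(-1)/48 = 7657 - 1*(-15/16) = 7657 + 15/16 = 122527/16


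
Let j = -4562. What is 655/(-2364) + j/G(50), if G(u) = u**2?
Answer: -3105517/1477500 ≈ -2.1019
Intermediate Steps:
655/(-2364) + j/G(50) = 655/(-2364) - 4562/(50**2) = 655*(-1/2364) - 4562/2500 = -655/2364 - 4562*1/2500 = -655/2364 - 2281/1250 = -3105517/1477500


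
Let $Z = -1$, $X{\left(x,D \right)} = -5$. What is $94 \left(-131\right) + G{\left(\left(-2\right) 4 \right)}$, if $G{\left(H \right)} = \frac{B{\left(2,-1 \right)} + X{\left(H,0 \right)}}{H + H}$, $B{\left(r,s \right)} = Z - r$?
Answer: $- \frac{24627}{2} \approx -12314.0$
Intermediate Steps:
$B{\left(r,s \right)} = -1 - r$
$G{\left(H \right)} = - \frac{4}{H}$ ($G{\left(H \right)} = \frac{\left(-1 - 2\right) - 5}{H + H} = \frac{\left(-1 - 2\right) - 5}{2 H} = \left(-3 - 5\right) \frac{1}{2 H} = - 8 \frac{1}{2 H} = - \frac{4}{H}$)
$94 \left(-131\right) + G{\left(\left(-2\right) 4 \right)} = 94 \left(-131\right) - \frac{4}{\left(-2\right) 4} = -12314 - \frac{4}{-8} = -12314 - - \frac{1}{2} = -12314 + \frac{1}{2} = - \frac{24627}{2}$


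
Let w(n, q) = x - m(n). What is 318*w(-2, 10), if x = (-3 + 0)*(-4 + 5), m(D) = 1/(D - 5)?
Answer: -6360/7 ≈ -908.57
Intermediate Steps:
m(D) = 1/(-5 + D)
x = -3 (x = -3*1 = -3)
w(n, q) = -3 - 1/(-5 + n)
318*w(-2, 10) = 318*((14 - 3*(-2))/(-5 - 2)) = 318*((14 + 6)/(-7)) = 318*(-⅐*20) = 318*(-20/7) = -6360/7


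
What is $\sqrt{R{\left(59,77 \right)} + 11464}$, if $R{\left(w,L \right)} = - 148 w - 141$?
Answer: $\sqrt{2591} \approx 50.902$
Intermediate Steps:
$R{\left(w,L \right)} = -141 - 148 w$
$\sqrt{R{\left(59,77 \right)} + 11464} = \sqrt{\left(-141 - 8732\right) + 11464} = \sqrt{-8873 + 11464} = \sqrt{2591}$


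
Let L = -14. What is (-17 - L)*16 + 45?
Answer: -3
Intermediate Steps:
(-17 - L)*16 + 45 = (-17 - 1*(-14))*16 + 45 = (-17 + 14)*16 + 45 = -3*16 + 45 = -48 + 45 = -3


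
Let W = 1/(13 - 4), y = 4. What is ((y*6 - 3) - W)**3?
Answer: 6644672/729 ≈ 9114.8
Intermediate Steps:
W = 1/9 ≈ 0.11111
((y*6 - 3) - W)**3 = ((4*6 - 3) - 1*1/9)**3 = ((24 - 3) - 1/9)**3 = (21 - 1/9)**3 = (188/9)**3 = 6644672/729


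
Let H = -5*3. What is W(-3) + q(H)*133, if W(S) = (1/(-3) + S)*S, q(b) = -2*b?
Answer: 4000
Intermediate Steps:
H = -15
W(S) = S*(-⅓ + S) (W(S) = (-⅓ + S)*S = S*(-⅓ + S))
W(-3) + q(H)*133 = -3*(-⅓ - 3) - 2*(-15)*133 = -3*(-10/3) + 30*133 = 10 + 3990 = 4000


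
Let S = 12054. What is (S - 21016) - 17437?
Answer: -26399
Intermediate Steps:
(S - 21016) - 17437 = (12054 - 21016) - 17437 = -8962 - 17437 = -26399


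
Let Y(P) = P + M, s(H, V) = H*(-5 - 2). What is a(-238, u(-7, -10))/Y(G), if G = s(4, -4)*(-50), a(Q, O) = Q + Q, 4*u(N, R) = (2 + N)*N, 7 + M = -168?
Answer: -68/175 ≈ -0.38857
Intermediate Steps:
M = -175 (M = -7 - 168 = -175)
u(N, R) = N*(2 + N)/4 (u(N, R) = ((2 + N)*N)/4 = (N*(2 + N))/4 = N*(2 + N)/4)
s(H, V) = -7*H (s(H, V) = H*(-7) = -7*H)
a(Q, O) = 2*Q
G = 1400 (G = -7*4*(-50) = -28*(-50) = 1400)
Y(P) = -175 + P (Y(P) = P - 175 = -175 + P)
a(-238, u(-7, -10))/Y(G) = (2*(-238))/(-175 + 1400) = -476/1225 = -476*1/1225 = -68/175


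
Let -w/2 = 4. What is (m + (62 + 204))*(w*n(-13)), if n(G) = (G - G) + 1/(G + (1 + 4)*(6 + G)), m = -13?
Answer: 253/6 ≈ 42.167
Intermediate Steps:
w = -8 (w = -2*4 = -8)
n(G) = 1/(30 + 6*G) (n(G) = 0 + 1/(G + 5*(6 + G)) = 0 + 1/(G + (30 + 5*G)) = 0 + 1/(30 + 6*G) = 1/(30 + 6*G))
(m + (62 + 204))*(w*n(-13)) = (-13 + (62 + 204))*(-4/(3*(5 - 13))) = (-13 + 266)*(-4/(3*(-8))) = 253*(-4*(-1)/(3*8)) = 253*(-8*(-1/48)) = 253*(1/6) = 253/6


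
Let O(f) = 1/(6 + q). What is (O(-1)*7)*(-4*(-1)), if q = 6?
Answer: 7/3 ≈ 2.3333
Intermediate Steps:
O(f) = 1/12 (O(f) = 1/(6 + 6) = 1/12)
(O(-1)*7)*(-4*(-1)) = ((1/12)*7)*(-4*(-1)) = (7/12)*4 = 7/3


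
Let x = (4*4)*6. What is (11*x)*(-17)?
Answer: -17952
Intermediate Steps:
x = 96 (x = 16*6 = 96)
(11*x)*(-17) = (11*96)*(-17) = 1056*(-17) = -17952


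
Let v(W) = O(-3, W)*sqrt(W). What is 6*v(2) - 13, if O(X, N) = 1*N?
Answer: -13 + 12*sqrt(2) ≈ 3.9706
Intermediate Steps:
O(X, N) = N
v(W) = W**(3/2) (v(W) = W*sqrt(W) = W**(3/2))
6*v(2) - 13 = 6*2**(3/2) - 13 = 6*(2*sqrt(2)) - 13 = 12*sqrt(2) - 13 = -13 + 12*sqrt(2)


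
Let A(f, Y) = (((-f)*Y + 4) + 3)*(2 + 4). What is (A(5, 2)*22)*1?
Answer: -396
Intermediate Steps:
A(f, Y) = 42 - 6*Y*f (A(f, Y) = ((-Y*f + 4) + 3)*6 = ((4 - Y*f) + 3)*6 = (7 - Y*f)*6 = 42 - 6*Y*f)
(A(5, 2)*22)*1 = ((42 - 6*2*5)*22)*1 = ((42 - 60)*22)*1 = -18*22*1 = -396*1 = -396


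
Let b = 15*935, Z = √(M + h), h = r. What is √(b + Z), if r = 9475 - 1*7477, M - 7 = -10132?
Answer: √(14025 + 3*I*√903) ≈ 118.43 + 0.3806*I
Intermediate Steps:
M = -10125 (M = 7 - 10132 = -10125)
r = 1998 (r = 9475 - 7477 = 1998)
h = 1998
Z = 3*I*√903 (Z = √(-10125 + 1998) = √(-8127) = 3*I*√903 ≈ 90.15*I)
b = 14025
√(b + Z) = √(14025 + 3*I*√903)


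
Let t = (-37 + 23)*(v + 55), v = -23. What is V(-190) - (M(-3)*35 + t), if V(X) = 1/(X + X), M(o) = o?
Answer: 210139/380 ≈ 553.00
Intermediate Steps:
t = -448 (t = (-37 + 23)*(-23 + 55) = -14*32 = -448)
V(X) = 1/(2*X)
V(-190) - (M(-3)*35 + t) = (½)/(-190) - (-3*35 - 448) = (½)*(-1/190) - (-105 - 448) = -1/380 - 1*(-553) = -1/380 + 553 = 210139/380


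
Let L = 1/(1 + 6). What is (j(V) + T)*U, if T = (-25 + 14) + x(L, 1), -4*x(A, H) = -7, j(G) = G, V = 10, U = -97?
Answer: -291/4 ≈ -72.750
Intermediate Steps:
L = ⅐ (L = 1/7 = ⅐ ≈ 0.14286)
x(A, H) = 7/4 (x(A, H) = -¼*(-7) = 7/4)
T = -37/4 (T = (-25 + 14) + 7/4 = -11 + 7/4 = -37/4 ≈ -9.2500)
(j(V) + T)*U = (10 - 37/4)*(-97) = (¾)*(-97) = -291/4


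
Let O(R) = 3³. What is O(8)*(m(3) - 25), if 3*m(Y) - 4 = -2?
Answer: -657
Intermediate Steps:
m(Y) = ⅔ (m(Y) = 4/3 + (⅓)*(-2) = 4/3 - ⅔ = ⅔)
O(R) = 27
O(8)*(m(3) - 25) = 27*(⅔ - 25) = 27*(-73/3) = -657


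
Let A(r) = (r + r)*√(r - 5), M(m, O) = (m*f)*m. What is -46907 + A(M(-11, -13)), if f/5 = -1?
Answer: -46907 - 1210*I*√610 ≈ -46907.0 - 29885.0*I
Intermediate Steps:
f = -5 (f = 5*(-1) = -5)
M(m, O) = -5*m² (M(m, O) = (m*(-5))*m = (-5*m)*m = -5*m²)
A(r) = 2*r*√(-5 + r) (A(r) = (2*r)*√(-5 + r) = 2*r*√(-5 + r))
-46907 + A(M(-11, -13)) = -46907 + 2*(-5*(-11)²)*√(-5 - 5*(-11)²) = -46907 + 2*(-5*121)*√(-5 - 5*121) = -46907 + 2*(-605)*√(-5 - 605) = -46907 + 2*(-605)*√(-610) = -46907 + 2*(-605)*(I*√610) = -46907 - 1210*I*√610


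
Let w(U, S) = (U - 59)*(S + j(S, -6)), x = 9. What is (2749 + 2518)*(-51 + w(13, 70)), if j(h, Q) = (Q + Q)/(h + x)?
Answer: -1358132819/79 ≈ -1.7192e+7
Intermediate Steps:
j(h, Q) = 2*Q/(9 + h) (j(h, Q) = (Q + Q)/(h + 9) = (2*Q)/(9 + h) = 2*Q/(9 + h))
w(U, S) = (-59 + U)*(S - 12/(9 + S)) (w(U, S) = (U - 59)*(S + 2*(-6)/(9 + S)) = (-59 + U)*(S - 12/(9 + S)))
(2749 + 2518)*(-51 + w(13, 70)) = (2749 + 2518)*(-51 + (708 - 12*13 + 70*(-59 + 13)*(9 + 70))/(9 + 70)) = 5267*(-51 + (708 - 156 + 70*(-46)*79)/79) = 5267*(-51 + (708 - 156 - 254380)/79) = 5267*(-51 + (1/79)*(-253828)) = 5267*(-51 - 253828/79) = 5267*(-257857/79) = -1358132819/79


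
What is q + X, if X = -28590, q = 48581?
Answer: 19991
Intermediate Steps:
q + X = 48581 - 28590 = 19991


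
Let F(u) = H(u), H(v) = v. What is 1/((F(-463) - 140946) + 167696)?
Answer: 1/26287 ≈ 3.8042e-5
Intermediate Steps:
F(u) = u
1/((F(-463) - 140946) + 167696) = 1/((-463 - 140946) + 167696) = 1/(-141409 + 167696) = 1/26287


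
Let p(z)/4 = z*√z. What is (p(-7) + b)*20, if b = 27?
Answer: 540 - 560*I*√7 ≈ 540.0 - 1481.6*I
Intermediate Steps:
p(z) = 4*z^(3/2) (p(z) = 4*(z*√z) = 4*z^(3/2))
(p(-7) + b)*20 = (4*(-7)^(3/2) + 27)*20 = (4*(-7*I*√7) + 27)*20 = (-28*I*√7 + 27)*20 = (27 - 28*I*√7)*20 = 540 - 560*I*√7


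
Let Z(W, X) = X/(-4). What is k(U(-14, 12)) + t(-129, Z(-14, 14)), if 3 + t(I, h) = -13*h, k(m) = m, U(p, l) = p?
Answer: 57/2 ≈ 28.500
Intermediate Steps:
Z(W, X) = -X/4 (Z(W, X) = X*(-¼) = -X/4)
t(I, h) = -3 - 13*h
k(U(-14, 12)) + t(-129, Z(-14, 14)) = -14 + (-3 - (-13)*14/4) = -14 + (-3 - 13*(-7/2)) = -14 + (-3 + 91/2) = -14 + 85/2 = 57/2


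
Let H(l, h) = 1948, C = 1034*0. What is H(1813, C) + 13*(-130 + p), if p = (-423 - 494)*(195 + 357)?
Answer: -6580134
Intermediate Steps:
C = 0
p = -506184 (p = -917*552 = -506184)
H(1813, C) + 13*(-130 + p) = 1948 + 13*(-130 - 506184) = 1948 + 13*(-506314) = 1948 - 6582082 = -6580134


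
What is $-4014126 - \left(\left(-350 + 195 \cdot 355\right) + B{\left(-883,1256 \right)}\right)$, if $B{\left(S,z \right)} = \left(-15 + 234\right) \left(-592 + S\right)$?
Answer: $-3759976$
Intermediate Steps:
$B{\left(S,z \right)} = -129648 + 219 S$ ($B{\left(S,z \right)} = 219 \left(-592 + S\right) = -129648 + 219 S$)
$-4014126 - \left(\left(-350 + 195 \cdot 355\right) + B{\left(-883,1256 \right)}\right) = -4014126 - \left(\left(-350 + 195 \cdot 355\right) + \left(-129648 + 219 \left(-883\right)\right)\right) = -4014126 - \left(\left(-350 + 69225\right) - 323025\right) = -4014126 - \left(68875 - 323025\right) = -4014126 - -254150 = -4014126 + 254150 = -3759976$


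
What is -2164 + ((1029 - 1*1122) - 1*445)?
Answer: -2702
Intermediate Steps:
-2164 + ((1029 - 1*1122) - 1*445) = -2164 + ((1029 - 1122) - 445) = -2164 + (-93 - 445) = -2164 - 538 = -2702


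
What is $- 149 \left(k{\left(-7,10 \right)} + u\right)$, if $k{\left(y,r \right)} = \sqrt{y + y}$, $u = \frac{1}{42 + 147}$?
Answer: $- \frac{149}{189} - 149 i \sqrt{14} \approx -0.78836 - 557.51 i$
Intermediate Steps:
$u = \frac{1}{189} \approx 0.005291$
$k{\left(y,r \right)} = \sqrt{2} \sqrt{y}$ ($k{\left(y,r \right)} = \sqrt{2 y} = \sqrt{2} \sqrt{y}$)
$- 149 \left(k{\left(-7,10 \right)} + u\right) = - 149 \left(\sqrt{2} \sqrt{-7} + \frac{1}{189}\right) = - 149 \left(\sqrt{2} i \sqrt{7} + \frac{1}{189}\right) = - 149 \left(i \sqrt{14} + \frac{1}{189}\right) = - 149 \left(\frac{1}{189} + i \sqrt{14}\right) = - \frac{149}{189} - 149 i \sqrt{14}$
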